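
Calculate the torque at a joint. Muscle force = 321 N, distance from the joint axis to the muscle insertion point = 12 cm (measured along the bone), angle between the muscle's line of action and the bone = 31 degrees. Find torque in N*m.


Torque = F * d * sin(theta)   (moment arm = d*sin(theta))
d = 12 cm = 0.12 m
Torque = 321 * 0.12 * sin(31)
Torque = 19.84 N*m


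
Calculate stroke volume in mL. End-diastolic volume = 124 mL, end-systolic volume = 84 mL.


SV = EDV - ESV
SV = 124 - 84
SV = 40 mL


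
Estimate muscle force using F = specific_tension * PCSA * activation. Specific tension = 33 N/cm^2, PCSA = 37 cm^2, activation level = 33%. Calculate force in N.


F = sigma * PCSA * activation
F = 33 * 37 * 0.33
F = 402.9 N


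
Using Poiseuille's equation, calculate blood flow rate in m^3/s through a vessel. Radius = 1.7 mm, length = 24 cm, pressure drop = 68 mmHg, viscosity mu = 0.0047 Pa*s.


Q = pi*r^4*dP / (8*mu*L)
r = 0.0017 m, L = 0.24 m
dP = 68 mmHg = 9065.896 Pa
Q = 2.6361e-05 m^3/s


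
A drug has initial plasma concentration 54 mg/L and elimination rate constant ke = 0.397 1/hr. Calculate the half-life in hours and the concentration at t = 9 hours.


t_half = ln(2) / ke = 0.693147 / 0.397 = 1.746 hr
C(t) = C0 * exp(-ke*t) = 54 * exp(-0.397*9)
C(9) = 1.516 mg/L


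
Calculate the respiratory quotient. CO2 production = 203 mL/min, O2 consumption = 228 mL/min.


RQ = VCO2 / VO2
RQ = 203 / 228
RQ = 0.8904


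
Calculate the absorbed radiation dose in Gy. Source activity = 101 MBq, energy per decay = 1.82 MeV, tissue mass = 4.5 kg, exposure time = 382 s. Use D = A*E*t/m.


A = 101 MBq = 1.0100e+08 Bq
E = 1.82 MeV = 2.91564e-13 J
D = A*E*t/m = 1.0100e+08*2.91564e-13*382/4.5
D = 0.0025 Gy


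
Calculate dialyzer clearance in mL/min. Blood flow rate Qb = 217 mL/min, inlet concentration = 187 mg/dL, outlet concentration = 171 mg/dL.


K = Qb * (Cb_in - Cb_out) / Cb_in
K = 217 * (187 - 171) / 187
K = 18.57 mL/min


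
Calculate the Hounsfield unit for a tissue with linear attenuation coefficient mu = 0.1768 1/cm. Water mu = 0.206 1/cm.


HU = ((mu_tissue - mu_water) / mu_water) * 1000
HU = ((0.1768 - 0.206) / 0.206) * 1000
HU = -141.7


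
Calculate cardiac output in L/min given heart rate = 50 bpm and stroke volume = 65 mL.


CO = HR * SV
CO = 50 * 65 / 1000
CO = 3.25 L/min


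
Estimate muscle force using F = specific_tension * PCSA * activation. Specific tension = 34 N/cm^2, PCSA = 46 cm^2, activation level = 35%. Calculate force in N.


F = sigma * PCSA * activation
F = 34 * 46 * 0.35
F = 547.4 N


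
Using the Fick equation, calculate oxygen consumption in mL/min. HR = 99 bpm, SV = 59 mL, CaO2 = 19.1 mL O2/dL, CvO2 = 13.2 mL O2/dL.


CO = HR*SV = 99*59/1000 = 5.841 L/min
a-v O2 diff = 19.1 - 13.2 = 5.9 mL/dL
VO2 = CO * (CaO2-CvO2) * 10 dL/L
VO2 = 5.841 * 5.9 * 10
VO2 = 344.6 mL/min


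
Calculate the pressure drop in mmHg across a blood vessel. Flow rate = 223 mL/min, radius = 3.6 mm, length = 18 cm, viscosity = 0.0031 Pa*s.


dP = 8*mu*L*Q / (pi*r^4)
Q = 223 mL/min = 3.71667e-06 m^3/s
dP = 31.4426 Pa = 31.4426 / 133.322 mmHg = 0.2358 mmHg


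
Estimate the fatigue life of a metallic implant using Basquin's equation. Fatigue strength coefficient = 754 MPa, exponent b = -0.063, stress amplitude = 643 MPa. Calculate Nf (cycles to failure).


sigma_a = sigma_f' * (2Nf)^b
2Nf = (sigma_a/sigma_f')^(1/b)
2Nf = (643/754)^(1/-0.063)
2Nf = 12.525172
Nf = 6.263


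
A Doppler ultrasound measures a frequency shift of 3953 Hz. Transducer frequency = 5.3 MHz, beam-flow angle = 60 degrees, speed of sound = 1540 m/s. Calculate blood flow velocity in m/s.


v = fd * c / (2 * f0 * cos(theta))
v = 3953 * 1540 / (2 * 5.3000e+06 * cos(60))
v = 1.149 m/s


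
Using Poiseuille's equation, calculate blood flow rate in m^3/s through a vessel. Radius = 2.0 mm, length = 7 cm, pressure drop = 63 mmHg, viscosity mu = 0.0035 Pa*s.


Q = pi*r^4*dP / (8*mu*L)
r = 0.002 m, L = 0.07 m
dP = 63 mmHg = 8399.286 Pa
Q = 2.1541e-04 m^3/s


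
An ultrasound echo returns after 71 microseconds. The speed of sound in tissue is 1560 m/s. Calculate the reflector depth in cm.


depth = c * t / 2
t = 71 us = 7.1000e-05 s
depth = 1560 * 7.1000e-05 / 2
depth = 0.05538 m = 5.538 cm


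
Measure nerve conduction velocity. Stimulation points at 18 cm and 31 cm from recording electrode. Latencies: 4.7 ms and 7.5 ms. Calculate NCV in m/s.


Distance = (31 - 18) / 100 = 0.13 m
dt = (7.5 - 4.7) / 1000 = 0.0028 s
NCV = dist / dt = 46.43 m/s


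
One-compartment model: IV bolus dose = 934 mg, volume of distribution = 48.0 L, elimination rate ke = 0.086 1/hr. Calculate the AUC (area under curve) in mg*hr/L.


C0 = Dose/Vd = 934/48.0 = 19.4583 mg/L
AUC = C0/ke = 19.4583/0.086
AUC = 226.3 mg*hr/L


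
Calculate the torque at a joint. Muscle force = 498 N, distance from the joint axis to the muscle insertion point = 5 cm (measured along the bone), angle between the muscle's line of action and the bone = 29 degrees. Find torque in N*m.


Torque = F * d * sin(theta)   (moment arm = d*sin(theta))
d = 5 cm = 0.05 m
Torque = 498 * 0.05 * sin(29)
Torque = 12.07 N*m


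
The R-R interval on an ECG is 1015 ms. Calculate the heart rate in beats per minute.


HR = 60 / RR_interval(s)
RR = 1015 ms = 1.015 s
HR = 60 / 1.015 = 59.11 bpm


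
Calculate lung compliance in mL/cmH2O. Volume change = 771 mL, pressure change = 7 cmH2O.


C = dV / dP
C = 771 / 7
C = 110.1 mL/cmH2O


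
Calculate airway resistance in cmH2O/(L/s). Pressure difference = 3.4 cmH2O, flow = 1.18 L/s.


R = dP / flow
R = 3.4 / 1.18
R = 2.881 cmH2O/(L/s)


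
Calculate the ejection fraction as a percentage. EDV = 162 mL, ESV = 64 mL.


SV = EDV - ESV = 162 - 64 = 98 mL
EF = SV/EDV * 100 = 98/162 * 100
EF = 60.49%


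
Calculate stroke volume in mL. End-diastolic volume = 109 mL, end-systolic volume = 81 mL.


SV = EDV - ESV
SV = 109 - 81
SV = 28 mL


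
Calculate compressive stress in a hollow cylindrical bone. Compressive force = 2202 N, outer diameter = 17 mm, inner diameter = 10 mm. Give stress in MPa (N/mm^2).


A = pi*(r_o^2 - r_i^2)
r_o = 8.5 mm, r_i = 5 mm
A = 148.44 mm^2
sigma = F/A = 2202 / 148.44
sigma = 14.83 MPa


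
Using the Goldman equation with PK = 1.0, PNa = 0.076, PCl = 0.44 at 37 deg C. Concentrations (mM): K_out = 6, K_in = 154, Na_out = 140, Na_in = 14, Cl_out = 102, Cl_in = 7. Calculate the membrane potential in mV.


Vm = (RT/F)*ln((PK*Ko + PNa*Nao + PCl*Cli)/(PK*Ki + PNa*Nai + PCl*Clo))
Numer = 19.72, Denom = 199.944
Vm = -61.91 mV


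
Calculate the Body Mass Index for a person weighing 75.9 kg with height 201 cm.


BMI = weight / height^2
height = 201 cm = 2.01 m
BMI = 75.9 / 2.01^2
BMI = 18.79 kg/m^2


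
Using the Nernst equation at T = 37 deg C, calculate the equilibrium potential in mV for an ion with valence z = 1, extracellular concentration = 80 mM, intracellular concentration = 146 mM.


E = (RT/(zF)) * ln(C_out/C_in)
T = 37 + 273.15 = 310.15 K
E = (8.314 * 310.15 / (1 * 96485)) * ln(80/146)
E = -16.08 mV


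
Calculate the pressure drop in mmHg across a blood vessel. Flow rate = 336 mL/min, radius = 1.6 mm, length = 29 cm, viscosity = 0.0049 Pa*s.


dP = 8*mu*L*Q / (pi*r^4)
Q = 336 mL/min = 5.6e-06 m^3/s
dP = 3092.02 Pa = 3092.02 / 133.322 mmHg = 23.19 mmHg


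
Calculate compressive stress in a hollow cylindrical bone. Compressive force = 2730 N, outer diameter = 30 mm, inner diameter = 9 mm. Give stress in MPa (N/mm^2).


A = pi*(r_o^2 - r_i^2)
r_o = 15 mm, r_i = 4.5 mm
A = 643.241 mm^2
sigma = F/A = 2730 / 643.241
sigma = 4.244 MPa


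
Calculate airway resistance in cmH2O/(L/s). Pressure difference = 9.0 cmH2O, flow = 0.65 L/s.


R = dP / flow
R = 9.0 / 0.65
R = 13.85 cmH2O/(L/s)


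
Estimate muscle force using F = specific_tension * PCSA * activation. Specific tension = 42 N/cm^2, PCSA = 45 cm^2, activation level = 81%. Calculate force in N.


F = sigma * PCSA * activation
F = 42 * 45 * 0.81
F = 1531 N


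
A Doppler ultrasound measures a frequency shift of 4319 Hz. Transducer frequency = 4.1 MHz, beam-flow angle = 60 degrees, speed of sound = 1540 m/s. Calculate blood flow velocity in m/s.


v = fd * c / (2 * f0 * cos(theta))
v = 4319 * 1540 / (2 * 4.1000e+06 * cos(60))
v = 1.622 m/s


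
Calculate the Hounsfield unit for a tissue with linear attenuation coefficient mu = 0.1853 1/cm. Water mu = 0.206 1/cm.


HU = ((mu_tissue - mu_water) / mu_water) * 1000
HU = ((0.1853 - 0.206) / 0.206) * 1000
HU = -100.5


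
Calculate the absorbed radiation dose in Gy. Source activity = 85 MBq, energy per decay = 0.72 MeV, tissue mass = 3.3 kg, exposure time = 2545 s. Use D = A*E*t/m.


A = 85 MBq = 8.5000e+07 Bq
E = 0.72 MeV = 1.15344e-13 J
D = A*E*t/m = 8.5000e+07*1.15344e-13*2545/3.3
D = 0.007561 Gy


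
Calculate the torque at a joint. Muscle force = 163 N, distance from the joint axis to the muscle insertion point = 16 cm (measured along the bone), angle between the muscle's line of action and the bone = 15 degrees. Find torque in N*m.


Torque = F * d * sin(theta)   (moment arm = d*sin(theta))
d = 16 cm = 0.16 m
Torque = 163 * 0.16 * sin(15)
Torque = 6.75 N*m


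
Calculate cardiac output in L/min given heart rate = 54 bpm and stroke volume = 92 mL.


CO = HR * SV
CO = 54 * 92 / 1000
CO = 4.968 L/min


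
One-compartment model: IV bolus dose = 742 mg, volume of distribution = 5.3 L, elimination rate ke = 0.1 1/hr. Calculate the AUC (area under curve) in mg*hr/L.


C0 = Dose/Vd = 742/5.3 = 140 mg/L
AUC = C0/ke = 140/0.1
AUC = 1400 mg*hr/L


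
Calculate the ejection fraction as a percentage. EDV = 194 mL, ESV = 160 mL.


SV = EDV - ESV = 194 - 160 = 34 mL
EF = SV/EDV * 100 = 34/194 * 100
EF = 17.53%


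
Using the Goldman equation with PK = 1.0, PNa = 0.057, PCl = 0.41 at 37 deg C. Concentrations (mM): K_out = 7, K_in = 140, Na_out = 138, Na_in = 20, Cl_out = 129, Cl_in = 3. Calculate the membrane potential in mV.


Vm = (RT/F)*ln((PK*Ko + PNa*Nao + PCl*Cli)/(PK*Ki + PNa*Nai + PCl*Clo))
Numer = 16.096, Denom = 194.03
Vm = -66.53 mV


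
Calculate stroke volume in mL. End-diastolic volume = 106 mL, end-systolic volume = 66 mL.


SV = EDV - ESV
SV = 106 - 66
SV = 40 mL


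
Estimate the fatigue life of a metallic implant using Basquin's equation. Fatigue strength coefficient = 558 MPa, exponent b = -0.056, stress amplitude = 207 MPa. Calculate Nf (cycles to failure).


sigma_a = sigma_f' * (2Nf)^b
2Nf = (sigma_a/sigma_f')^(1/b)
2Nf = (207/558)^(1/-0.056)
2Nf = 49025943
Nf = 2.4513e+07


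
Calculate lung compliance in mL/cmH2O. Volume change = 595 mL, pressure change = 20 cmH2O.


C = dV / dP
C = 595 / 20
C = 29.75 mL/cmH2O


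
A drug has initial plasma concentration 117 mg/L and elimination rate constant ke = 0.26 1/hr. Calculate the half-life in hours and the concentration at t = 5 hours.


t_half = ln(2) / ke = 0.693147 / 0.26 = 2.666 hr
C(t) = C0 * exp(-ke*t) = 117 * exp(-0.26*5)
C(5) = 31.89 mg/L


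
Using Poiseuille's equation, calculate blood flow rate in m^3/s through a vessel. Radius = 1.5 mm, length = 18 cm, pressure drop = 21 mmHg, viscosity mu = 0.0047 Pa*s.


Q = pi*r^4*dP / (8*mu*L)
r = 0.0015 m, L = 0.18 m
dP = 21 mmHg = 2799.762 Pa
Q = 6.5792e-06 m^3/s


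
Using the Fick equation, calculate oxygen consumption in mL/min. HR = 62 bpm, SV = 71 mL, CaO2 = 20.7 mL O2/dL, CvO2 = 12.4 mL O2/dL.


CO = HR*SV = 62*71/1000 = 4.402 L/min
a-v O2 diff = 20.7 - 12.4 = 8.3 mL/dL
VO2 = CO * (CaO2-CvO2) * 10 dL/L
VO2 = 4.402 * 8.3 * 10
VO2 = 365.4 mL/min


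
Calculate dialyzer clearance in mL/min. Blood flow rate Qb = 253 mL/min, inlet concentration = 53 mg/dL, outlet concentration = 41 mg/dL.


K = Qb * (Cb_in - Cb_out) / Cb_in
K = 253 * (53 - 41) / 53
K = 57.28 mL/min


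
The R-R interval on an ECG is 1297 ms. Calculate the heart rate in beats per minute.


HR = 60 / RR_interval(s)
RR = 1297 ms = 1.297 s
HR = 60 / 1.297 = 46.26 bpm


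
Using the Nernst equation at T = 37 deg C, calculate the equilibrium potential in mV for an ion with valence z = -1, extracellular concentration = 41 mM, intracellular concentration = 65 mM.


E = (RT/(zF)) * ln(C_out/C_in)
T = 37 + 273.15 = 310.15 K
E = (8.314 * 310.15 / (-1 * 96485)) * ln(41/65)
E = 12.32 mV


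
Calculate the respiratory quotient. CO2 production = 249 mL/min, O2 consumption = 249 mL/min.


RQ = VCO2 / VO2
RQ = 249 / 249
RQ = 1


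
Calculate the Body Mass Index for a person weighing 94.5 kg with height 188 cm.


BMI = weight / height^2
height = 188 cm = 1.88 m
BMI = 94.5 / 1.88^2
BMI = 26.74 kg/m^2


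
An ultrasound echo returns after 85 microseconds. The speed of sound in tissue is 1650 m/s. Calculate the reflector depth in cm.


depth = c * t / 2
t = 85 us = 8.5000e-05 s
depth = 1650 * 8.5000e-05 / 2
depth = 0.070125 m = 7.0125 cm


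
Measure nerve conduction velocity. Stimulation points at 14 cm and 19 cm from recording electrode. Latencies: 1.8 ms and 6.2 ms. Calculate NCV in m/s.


Distance = (19 - 14) / 100 = 0.05 m
dt = (6.2 - 1.8) / 1000 = 0.0044 s
NCV = dist / dt = 11.36 m/s


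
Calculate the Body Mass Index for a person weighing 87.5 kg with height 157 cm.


BMI = weight / height^2
height = 157 cm = 1.57 m
BMI = 87.5 / 1.57^2
BMI = 35.5 kg/m^2


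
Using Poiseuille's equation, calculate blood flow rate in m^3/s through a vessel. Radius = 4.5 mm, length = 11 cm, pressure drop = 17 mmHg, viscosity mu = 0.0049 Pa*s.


Q = pi*r^4*dP / (8*mu*L)
r = 0.0045 m, L = 0.11 m
dP = 17 mmHg = 2266.474 Pa
Q = 6.7713e-04 m^3/s


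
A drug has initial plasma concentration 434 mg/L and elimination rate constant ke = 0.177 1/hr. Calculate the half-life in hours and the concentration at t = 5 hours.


t_half = ln(2) / ke = 0.693147 / 0.177 = 3.916 hr
C(t) = C0 * exp(-ke*t) = 434 * exp(-0.177*5)
C(5) = 179.1 mg/L


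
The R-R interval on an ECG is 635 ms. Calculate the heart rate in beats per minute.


HR = 60 / RR_interval(s)
RR = 635 ms = 0.635 s
HR = 60 / 0.635 = 94.49 bpm


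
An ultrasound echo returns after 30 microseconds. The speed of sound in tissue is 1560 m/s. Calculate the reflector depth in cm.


depth = c * t / 2
t = 30 us = 3.0000e-05 s
depth = 1560 * 3.0000e-05 / 2
depth = 0.0234 m = 2.34 cm


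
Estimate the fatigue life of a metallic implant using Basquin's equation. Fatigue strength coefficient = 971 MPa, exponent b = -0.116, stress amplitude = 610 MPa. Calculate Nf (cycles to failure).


sigma_a = sigma_f' * (2Nf)^b
2Nf = (sigma_a/sigma_f')^(1/b)
2Nf = (610/971)^(1/-0.116)
2Nf = 55.007995
Nf = 27.5


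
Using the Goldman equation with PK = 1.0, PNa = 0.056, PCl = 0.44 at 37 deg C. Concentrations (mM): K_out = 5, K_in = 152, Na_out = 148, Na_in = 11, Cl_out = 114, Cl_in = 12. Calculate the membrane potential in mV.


Vm = (RT/F)*ln((PK*Ko + PNa*Nao + PCl*Cli)/(PK*Ki + PNa*Nai + PCl*Clo))
Numer = 18.568, Denom = 202.776
Vm = -63.89 mV


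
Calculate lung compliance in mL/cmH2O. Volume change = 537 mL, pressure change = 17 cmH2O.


C = dV / dP
C = 537 / 17
C = 31.59 mL/cmH2O


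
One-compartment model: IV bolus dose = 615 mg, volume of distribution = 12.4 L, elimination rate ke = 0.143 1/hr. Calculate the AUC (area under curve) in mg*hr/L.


C0 = Dose/Vd = 615/12.4 = 49.5968 mg/L
AUC = C0/ke = 49.5968/0.143
AUC = 346.8 mg*hr/L


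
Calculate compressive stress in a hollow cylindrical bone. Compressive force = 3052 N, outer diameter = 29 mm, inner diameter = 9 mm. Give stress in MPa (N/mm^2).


A = pi*(r_o^2 - r_i^2)
r_o = 14.5 mm, r_i = 4.5 mm
A = 596.903 mm^2
sigma = F/A = 3052 / 596.903
sigma = 5.113 MPa


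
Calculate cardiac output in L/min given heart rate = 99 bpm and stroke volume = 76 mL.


CO = HR * SV
CO = 99 * 76 / 1000
CO = 7.524 L/min


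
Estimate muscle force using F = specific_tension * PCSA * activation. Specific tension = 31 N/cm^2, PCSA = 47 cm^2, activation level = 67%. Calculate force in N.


F = sigma * PCSA * activation
F = 31 * 47 * 0.67
F = 976.2 N


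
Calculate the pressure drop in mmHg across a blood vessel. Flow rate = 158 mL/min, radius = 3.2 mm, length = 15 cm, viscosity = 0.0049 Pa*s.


dP = 8*mu*L*Q / (pi*r^4)
Q = 158 mL/min = 2.63333e-06 m^3/s
dP = 47.0038 Pa = 47.0038 / 133.322 mmHg = 0.3526 mmHg


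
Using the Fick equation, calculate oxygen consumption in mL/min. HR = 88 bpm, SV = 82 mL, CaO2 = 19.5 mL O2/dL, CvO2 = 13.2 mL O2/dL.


CO = HR*SV = 88*82/1000 = 7.216 L/min
a-v O2 diff = 19.5 - 13.2 = 6.3 mL/dL
VO2 = CO * (CaO2-CvO2) * 10 dL/L
VO2 = 7.216 * 6.3 * 10
VO2 = 454.6 mL/min


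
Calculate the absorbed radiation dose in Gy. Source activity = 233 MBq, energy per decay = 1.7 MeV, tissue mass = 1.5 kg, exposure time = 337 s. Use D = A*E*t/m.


A = 233 MBq = 2.3300e+08 Bq
E = 1.7 MeV = 2.7234e-13 J
D = A*E*t/m = 2.3300e+08*2.7234e-13*337/1.5
D = 0.01426 Gy


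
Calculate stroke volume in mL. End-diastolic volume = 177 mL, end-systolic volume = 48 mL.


SV = EDV - ESV
SV = 177 - 48
SV = 129 mL


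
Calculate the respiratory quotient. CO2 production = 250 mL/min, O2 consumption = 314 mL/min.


RQ = VCO2 / VO2
RQ = 250 / 314
RQ = 0.7962


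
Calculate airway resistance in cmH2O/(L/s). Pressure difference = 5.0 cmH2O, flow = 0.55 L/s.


R = dP / flow
R = 5.0 / 0.55
R = 9.091 cmH2O/(L/s)


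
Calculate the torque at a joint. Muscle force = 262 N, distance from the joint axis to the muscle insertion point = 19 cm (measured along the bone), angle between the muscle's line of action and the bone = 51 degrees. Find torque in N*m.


Torque = F * d * sin(theta)   (moment arm = d*sin(theta))
d = 19 cm = 0.19 m
Torque = 262 * 0.19 * sin(51)
Torque = 38.69 N*m


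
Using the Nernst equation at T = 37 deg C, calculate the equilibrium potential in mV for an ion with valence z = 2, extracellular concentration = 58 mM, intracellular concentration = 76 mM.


E = (RT/(zF)) * ln(C_out/C_in)
T = 37 + 273.15 = 310.15 K
E = (8.314 * 310.15 / (2 * 96485)) * ln(58/76)
E = -3.612 mV


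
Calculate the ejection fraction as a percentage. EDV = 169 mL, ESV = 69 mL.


SV = EDV - ESV = 169 - 69 = 100 mL
EF = SV/EDV * 100 = 100/169 * 100
EF = 59.17%


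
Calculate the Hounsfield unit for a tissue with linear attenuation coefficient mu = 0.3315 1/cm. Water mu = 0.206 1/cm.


HU = ((mu_tissue - mu_water) / mu_water) * 1000
HU = ((0.3315 - 0.206) / 0.206) * 1000
HU = 609.2


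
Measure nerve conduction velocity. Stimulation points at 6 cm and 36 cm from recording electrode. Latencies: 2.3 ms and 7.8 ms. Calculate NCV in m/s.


Distance = (36 - 6) / 100 = 0.3 m
dt = (7.8 - 2.3) / 1000 = 0.0055 s
NCV = dist / dt = 54.55 m/s


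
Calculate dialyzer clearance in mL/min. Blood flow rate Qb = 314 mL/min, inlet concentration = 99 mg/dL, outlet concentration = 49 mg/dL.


K = Qb * (Cb_in - Cb_out) / Cb_in
K = 314 * (99 - 49) / 99
K = 158.6 mL/min


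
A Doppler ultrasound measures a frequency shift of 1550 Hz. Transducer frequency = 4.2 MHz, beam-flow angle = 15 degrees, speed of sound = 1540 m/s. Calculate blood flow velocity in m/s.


v = fd * c / (2 * f0 * cos(theta))
v = 1550 * 1540 / (2 * 4.2000e+06 * cos(15))
v = 0.2942 m/s


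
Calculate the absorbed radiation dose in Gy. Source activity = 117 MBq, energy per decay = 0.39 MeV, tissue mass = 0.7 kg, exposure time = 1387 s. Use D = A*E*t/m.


A = 117 MBq = 1.1700e+08 Bq
E = 0.39 MeV = 6.2478e-14 J
D = A*E*t/m = 1.1700e+08*6.2478e-14*1387/0.7
D = 0.01448 Gy


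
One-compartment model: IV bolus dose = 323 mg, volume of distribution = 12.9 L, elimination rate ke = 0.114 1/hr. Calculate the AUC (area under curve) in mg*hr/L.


C0 = Dose/Vd = 323/12.9 = 25.0388 mg/L
AUC = C0/ke = 25.0388/0.114
AUC = 219.6 mg*hr/L


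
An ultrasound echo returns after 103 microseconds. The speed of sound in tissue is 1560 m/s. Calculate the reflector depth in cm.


depth = c * t / 2
t = 103 us = 1.0300e-04 s
depth = 1560 * 1.0300e-04 / 2
depth = 0.08034 m = 8.034 cm


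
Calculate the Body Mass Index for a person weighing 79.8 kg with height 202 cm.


BMI = weight / height^2
height = 202 cm = 2.02 m
BMI = 79.8 / 2.02^2
BMI = 19.56 kg/m^2


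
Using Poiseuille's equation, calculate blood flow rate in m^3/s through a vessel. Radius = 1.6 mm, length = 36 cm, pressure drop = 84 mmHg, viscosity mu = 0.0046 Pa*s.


Q = pi*r^4*dP / (8*mu*L)
r = 0.0016 m, L = 0.36 m
dP = 84 mmHg = 11199.048 Pa
Q = 1.7404e-05 m^3/s


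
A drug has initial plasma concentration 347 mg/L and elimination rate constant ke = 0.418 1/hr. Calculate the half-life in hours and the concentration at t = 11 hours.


t_half = ln(2) / ke = 0.693147 / 0.418 = 1.658 hr
C(t) = C0 * exp(-ke*t) = 347 * exp(-0.418*11)
C(11) = 3.495 mg/L


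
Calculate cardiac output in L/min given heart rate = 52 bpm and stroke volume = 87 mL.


CO = HR * SV
CO = 52 * 87 / 1000
CO = 4.524 L/min


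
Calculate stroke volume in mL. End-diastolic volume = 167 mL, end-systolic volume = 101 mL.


SV = EDV - ESV
SV = 167 - 101
SV = 66 mL


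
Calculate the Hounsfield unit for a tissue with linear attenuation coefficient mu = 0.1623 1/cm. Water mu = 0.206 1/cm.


HU = ((mu_tissue - mu_water) / mu_water) * 1000
HU = ((0.1623 - 0.206) / 0.206) * 1000
HU = -212.1


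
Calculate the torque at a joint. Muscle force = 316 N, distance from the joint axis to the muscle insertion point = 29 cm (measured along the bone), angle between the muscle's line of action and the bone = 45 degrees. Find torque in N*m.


Torque = F * d * sin(theta)   (moment arm = d*sin(theta))
d = 29 cm = 0.29 m
Torque = 316 * 0.29 * sin(45)
Torque = 64.8 N*m


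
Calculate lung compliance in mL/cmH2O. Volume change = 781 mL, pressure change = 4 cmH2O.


C = dV / dP
C = 781 / 4
C = 195.2 mL/cmH2O


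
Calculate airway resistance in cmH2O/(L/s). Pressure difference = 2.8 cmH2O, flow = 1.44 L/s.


R = dP / flow
R = 2.8 / 1.44
R = 1.944 cmH2O/(L/s)


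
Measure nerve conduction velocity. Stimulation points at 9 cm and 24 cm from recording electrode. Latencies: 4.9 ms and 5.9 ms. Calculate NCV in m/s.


Distance = (24 - 9) / 100 = 0.15 m
dt = (5.9 - 4.9) / 1000 = 0.001 s
NCV = dist / dt = 150 m/s


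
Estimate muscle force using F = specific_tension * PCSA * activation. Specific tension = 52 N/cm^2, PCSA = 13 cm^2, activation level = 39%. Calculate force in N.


F = sigma * PCSA * activation
F = 52 * 13 * 0.39
F = 263.6 N


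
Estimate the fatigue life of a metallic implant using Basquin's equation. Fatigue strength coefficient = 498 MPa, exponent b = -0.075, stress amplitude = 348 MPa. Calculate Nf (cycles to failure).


sigma_a = sigma_f' * (2Nf)^b
2Nf = (sigma_a/sigma_f')^(1/b)
2Nf = (348/498)^(1/-0.075)
2Nf = 118.94184
Nf = 59.47


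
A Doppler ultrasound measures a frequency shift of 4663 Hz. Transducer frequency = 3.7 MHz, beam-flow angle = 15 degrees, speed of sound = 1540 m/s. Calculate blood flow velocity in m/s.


v = fd * c / (2 * f0 * cos(theta))
v = 4663 * 1540 / (2 * 3.7000e+06 * cos(15))
v = 1.005 m/s


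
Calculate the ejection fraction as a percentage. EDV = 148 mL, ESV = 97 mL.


SV = EDV - ESV = 148 - 97 = 51 mL
EF = SV/EDV * 100 = 51/148 * 100
EF = 34.46%


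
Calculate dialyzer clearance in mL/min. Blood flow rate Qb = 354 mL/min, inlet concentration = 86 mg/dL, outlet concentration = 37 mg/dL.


K = Qb * (Cb_in - Cb_out) / Cb_in
K = 354 * (86 - 37) / 86
K = 201.7 mL/min


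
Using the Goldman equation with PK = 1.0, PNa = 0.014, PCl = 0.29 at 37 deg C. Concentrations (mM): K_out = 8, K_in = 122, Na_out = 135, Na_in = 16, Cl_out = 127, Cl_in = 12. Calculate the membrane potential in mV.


Vm = (RT/F)*ln((PK*Ko + PNa*Nao + PCl*Cli)/(PK*Ki + PNa*Nai + PCl*Clo))
Numer = 13.37, Denom = 159.054
Vm = -66.18 mV


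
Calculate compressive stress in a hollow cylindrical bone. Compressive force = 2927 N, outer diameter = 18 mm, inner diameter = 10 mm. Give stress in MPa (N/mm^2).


A = pi*(r_o^2 - r_i^2)
r_o = 9 mm, r_i = 5 mm
A = 175.929 mm^2
sigma = F/A = 2927 / 175.929
sigma = 16.64 MPa


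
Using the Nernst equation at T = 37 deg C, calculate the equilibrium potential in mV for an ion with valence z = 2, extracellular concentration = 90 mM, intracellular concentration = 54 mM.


E = (RT/(zF)) * ln(C_out/C_in)
T = 37 + 273.15 = 310.15 K
E = (8.314 * 310.15 / (2 * 96485)) * ln(90/54)
E = 6.826 mV


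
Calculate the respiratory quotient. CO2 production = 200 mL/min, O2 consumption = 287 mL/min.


RQ = VCO2 / VO2
RQ = 200 / 287
RQ = 0.6969


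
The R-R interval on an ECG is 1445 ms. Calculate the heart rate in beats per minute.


HR = 60 / RR_interval(s)
RR = 1445 ms = 1.445 s
HR = 60 / 1.445 = 41.52 bpm


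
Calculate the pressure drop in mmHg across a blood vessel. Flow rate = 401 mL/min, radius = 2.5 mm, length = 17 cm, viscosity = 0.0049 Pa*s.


dP = 8*mu*L*Q / (pi*r^4)
Q = 401 mL/min = 6.68333e-06 m^3/s
dP = 362.926 Pa = 362.926 / 133.322 mmHg = 2.722 mmHg


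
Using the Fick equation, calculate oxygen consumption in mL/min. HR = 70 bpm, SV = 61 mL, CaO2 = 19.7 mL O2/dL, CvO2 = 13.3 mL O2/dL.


CO = HR*SV = 70*61/1000 = 4.27 L/min
a-v O2 diff = 19.7 - 13.3 = 6.4 mL/dL
VO2 = CO * (CaO2-CvO2) * 10 dL/L
VO2 = 4.27 * 6.4 * 10
VO2 = 273.3 mL/min


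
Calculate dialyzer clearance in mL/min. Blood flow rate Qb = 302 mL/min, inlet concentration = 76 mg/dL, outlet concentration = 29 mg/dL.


K = Qb * (Cb_in - Cb_out) / Cb_in
K = 302 * (76 - 29) / 76
K = 186.8 mL/min


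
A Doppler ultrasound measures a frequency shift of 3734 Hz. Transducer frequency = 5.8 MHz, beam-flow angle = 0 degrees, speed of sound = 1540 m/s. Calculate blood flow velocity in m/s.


v = fd * c / (2 * f0 * cos(theta))
v = 3734 * 1540 / (2 * 5.8000e+06 * cos(0))
v = 0.4957 m/s


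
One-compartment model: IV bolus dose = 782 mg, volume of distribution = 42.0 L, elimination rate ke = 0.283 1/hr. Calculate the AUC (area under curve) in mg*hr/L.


C0 = Dose/Vd = 782/42.0 = 18.619 mg/L
AUC = C0/ke = 18.619/0.283
AUC = 65.79 mg*hr/L


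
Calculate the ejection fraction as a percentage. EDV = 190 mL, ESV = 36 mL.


SV = EDV - ESV = 190 - 36 = 154 mL
EF = SV/EDV * 100 = 154/190 * 100
EF = 81.05%


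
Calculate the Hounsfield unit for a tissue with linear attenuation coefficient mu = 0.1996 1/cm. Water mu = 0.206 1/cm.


HU = ((mu_tissue - mu_water) / mu_water) * 1000
HU = ((0.1996 - 0.206) / 0.206) * 1000
HU = -31.07


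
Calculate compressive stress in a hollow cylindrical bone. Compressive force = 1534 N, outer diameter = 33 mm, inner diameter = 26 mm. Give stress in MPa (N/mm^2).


A = pi*(r_o^2 - r_i^2)
r_o = 16.5 mm, r_i = 13 mm
A = 324.369 mm^2
sigma = F/A = 1534 / 324.369
sigma = 4.729 MPa


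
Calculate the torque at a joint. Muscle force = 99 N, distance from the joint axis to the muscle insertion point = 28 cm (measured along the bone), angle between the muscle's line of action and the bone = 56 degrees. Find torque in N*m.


Torque = F * d * sin(theta)   (moment arm = d*sin(theta))
d = 28 cm = 0.28 m
Torque = 99 * 0.28 * sin(56)
Torque = 22.98 N*m


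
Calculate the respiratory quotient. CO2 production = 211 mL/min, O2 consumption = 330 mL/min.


RQ = VCO2 / VO2
RQ = 211 / 330
RQ = 0.6394


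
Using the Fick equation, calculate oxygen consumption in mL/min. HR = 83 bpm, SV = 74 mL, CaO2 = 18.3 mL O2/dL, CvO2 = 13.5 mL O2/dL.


CO = HR*SV = 83*74/1000 = 6.142 L/min
a-v O2 diff = 18.3 - 13.5 = 4.8 mL/dL
VO2 = CO * (CaO2-CvO2) * 10 dL/L
VO2 = 6.142 * 4.8 * 10
VO2 = 294.8 mL/min


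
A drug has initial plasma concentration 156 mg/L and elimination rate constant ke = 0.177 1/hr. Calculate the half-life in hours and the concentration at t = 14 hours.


t_half = ln(2) / ke = 0.693147 / 0.177 = 3.916 hr
C(t) = C0 * exp(-ke*t) = 156 * exp(-0.177*14)
C(14) = 13.09 mg/L


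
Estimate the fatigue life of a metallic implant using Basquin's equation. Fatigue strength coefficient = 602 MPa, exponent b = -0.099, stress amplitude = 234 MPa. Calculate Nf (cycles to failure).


sigma_a = sigma_f' * (2Nf)^b
2Nf = (sigma_a/sigma_f')^(1/b)
2Nf = (234/602)^(1/-0.099)
2Nf = 13972.011
Nf = 6986


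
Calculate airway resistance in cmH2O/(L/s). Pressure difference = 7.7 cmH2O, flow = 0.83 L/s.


R = dP / flow
R = 7.7 / 0.83
R = 9.277 cmH2O/(L/s)


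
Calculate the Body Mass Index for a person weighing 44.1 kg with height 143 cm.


BMI = weight / height^2
height = 143 cm = 1.43 m
BMI = 44.1 / 1.43^2
BMI = 21.57 kg/m^2


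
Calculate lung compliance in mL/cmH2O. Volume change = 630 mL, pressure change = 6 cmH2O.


C = dV / dP
C = 630 / 6
C = 105 mL/cmH2O


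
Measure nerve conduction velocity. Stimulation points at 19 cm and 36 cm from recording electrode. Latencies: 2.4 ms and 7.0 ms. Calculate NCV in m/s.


Distance = (36 - 19) / 100 = 0.17 m
dt = (7.0 - 2.4) / 1000 = 0.0046 s
NCV = dist / dt = 36.96 m/s


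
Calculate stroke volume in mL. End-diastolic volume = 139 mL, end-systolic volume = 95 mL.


SV = EDV - ESV
SV = 139 - 95
SV = 44 mL


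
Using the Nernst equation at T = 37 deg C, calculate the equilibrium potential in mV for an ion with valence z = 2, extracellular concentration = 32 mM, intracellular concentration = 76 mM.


E = (RT/(zF)) * ln(C_out/C_in)
T = 37 + 273.15 = 310.15 K
E = (8.314 * 310.15 / (2 * 96485)) * ln(32/76)
E = -11.56 mV


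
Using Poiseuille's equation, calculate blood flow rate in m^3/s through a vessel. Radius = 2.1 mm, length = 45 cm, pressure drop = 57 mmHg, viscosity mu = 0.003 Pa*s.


Q = pi*r^4*dP / (8*mu*L)
r = 0.0021 m, L = 0.45 m
dP = 57 mmHg = 7599.354 Pa
Q = 4.2991e-05 m^3/s


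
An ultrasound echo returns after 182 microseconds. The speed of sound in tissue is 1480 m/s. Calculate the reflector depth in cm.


depth = c * t / 2
t = 182 us = 1.8200e-04 s
depth = 1480 * 1.8200e-04 / 2
depth = 0.13468 m = 13.468 cm


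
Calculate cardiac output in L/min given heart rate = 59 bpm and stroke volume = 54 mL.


CO = HR * SV
CO = 59 * 54 / 1000
CO = 3.186 L/min


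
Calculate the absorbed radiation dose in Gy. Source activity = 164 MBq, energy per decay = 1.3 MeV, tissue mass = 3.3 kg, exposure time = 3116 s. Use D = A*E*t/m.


A = 164 MBq = 1.6400e+08 Bq
E = 1.3 MeV = 2.0826e-13 J
D = A*E*t/m = 1.6400e+08*2.0826e-13*3116/3.3
D = 0.03225 Gy


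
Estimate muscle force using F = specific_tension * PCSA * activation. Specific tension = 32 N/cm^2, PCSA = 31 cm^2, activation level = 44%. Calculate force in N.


F = sigma * PCSA * activation
F = 32 * 31 * 0.44
F = 436.5 N


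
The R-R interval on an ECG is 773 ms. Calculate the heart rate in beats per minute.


HR = 60 / RR_interval(s)
RR = 773 ms = 0.773 s
HR = 60 / 0.773 = 77.62 bpm


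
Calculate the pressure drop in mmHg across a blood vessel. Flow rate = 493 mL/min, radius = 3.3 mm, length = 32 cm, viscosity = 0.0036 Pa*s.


dP = 8*mu*L*Q / (pi*r^4)
Q = 493 mL/min = 8.21667e-06 m^3/s
dP = 203.251 Pa = 203.251 / 133.322 mmHg = 1.525 mmHg


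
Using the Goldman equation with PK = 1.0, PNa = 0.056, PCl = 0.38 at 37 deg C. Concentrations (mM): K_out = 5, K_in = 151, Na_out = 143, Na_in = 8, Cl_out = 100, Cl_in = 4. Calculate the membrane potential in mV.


Vm = (RT/F)*ln((PK*Ko + PNa*Nao + PCl*Cli)/(PK*Ki + PNa*Nai + PCl*Clo))
Numer = 14.528, Denom = 189.448
Vm = -68.63 mV


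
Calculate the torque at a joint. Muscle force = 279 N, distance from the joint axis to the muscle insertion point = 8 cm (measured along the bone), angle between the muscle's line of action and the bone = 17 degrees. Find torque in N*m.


Torque = F * d * sin(theta)   (moment arm = d*sin(theta))
d = 8 cm = 0.08 m
Torque = 279 * 0.08 * sin(17)
Torque = 6.526 N*m


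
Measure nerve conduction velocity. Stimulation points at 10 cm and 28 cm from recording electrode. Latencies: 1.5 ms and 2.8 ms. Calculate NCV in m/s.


Distance = (28 - 10) / 100 = 0.18 m
dt = (2.8 - 1.5) / 1000 = 0.0013 s
NCV = dist / dt = 138.5 m/s


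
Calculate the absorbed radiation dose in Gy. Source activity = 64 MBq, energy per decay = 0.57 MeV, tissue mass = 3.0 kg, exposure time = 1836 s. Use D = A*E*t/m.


A = 64 MBq = 6.4000e+07 Bq
E = 0.57 MeV = 9.1314e-14 J
D = A*E*t/m = 6.4000e+07*9.1314e-14*1836/3.0
D = 0.003577 Gy


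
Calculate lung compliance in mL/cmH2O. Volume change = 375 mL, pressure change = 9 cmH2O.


C = dV / dP
C = 375 / 9
C = 41.67 mL/cmH2O


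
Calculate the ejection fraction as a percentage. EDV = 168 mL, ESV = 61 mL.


SV = EDV - ESV = 168 - 61 = 107 mL
EF = SV/EDV * 100 = 107/168 * 100
EF = 63.69%


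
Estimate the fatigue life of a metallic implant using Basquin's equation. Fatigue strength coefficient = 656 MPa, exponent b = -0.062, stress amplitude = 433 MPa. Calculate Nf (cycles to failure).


sigma_a = sigma_f' * (2Nf)^b
2Nf = (sigma_a/sigma_f')^(1/b)
2Nf = (433/656)^(1/-0.062)
2Nf = 812.70806
Nf = 406.4


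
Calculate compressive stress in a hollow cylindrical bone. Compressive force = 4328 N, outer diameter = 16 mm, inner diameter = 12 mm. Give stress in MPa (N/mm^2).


A = pi*(r_o^2 - r_i^2)
r_o = 8 mm, r_i = 6 mm
A = 87.9646 mm^2
sigma = F/A = 4328 / 87.9646
sigma = 49.2 MPa


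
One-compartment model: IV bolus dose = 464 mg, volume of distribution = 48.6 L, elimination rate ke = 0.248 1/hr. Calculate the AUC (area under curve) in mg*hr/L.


C0 = Dose/Vd = 464/48.6 = 9.54733 mg/L
AUC = C0/ke = 9.54733/0.248
AUC = 38.5 mg*hr/L


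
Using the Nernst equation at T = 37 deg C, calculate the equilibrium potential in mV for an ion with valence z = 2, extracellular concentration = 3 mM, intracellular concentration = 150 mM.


E = (RT/(zF)) * ln(C_out/C_in)
T = 37 + 273.15 = 310.15 K
E = (8.314 * 310.15 / (2 * 96485)) * ln(3/150)
E = -52.27 mV


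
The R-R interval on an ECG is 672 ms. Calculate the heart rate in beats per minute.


HR = 60 / RR_interval(s)
RR = 672 ms = 0.672 s
HR = 60 / 0.672 = 89.29 bpm


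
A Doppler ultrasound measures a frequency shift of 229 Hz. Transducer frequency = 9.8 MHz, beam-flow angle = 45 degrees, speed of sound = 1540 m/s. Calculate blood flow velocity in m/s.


v = fd * c / (2 * f0 * cos(theta))
v = 229 * 1540 / (2 * 9.8000e+06 * cos(45))
v = 0.02545 m/s


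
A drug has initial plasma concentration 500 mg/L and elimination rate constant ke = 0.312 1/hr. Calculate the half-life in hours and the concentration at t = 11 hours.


t_half = ln(2) / ke = 0.693147 / 0.312 = 2.222 hr
C(t) = C0 * exp(-ke*t) = 500 * exp(-0.312*11)
C(11) = 16.16 mg/L


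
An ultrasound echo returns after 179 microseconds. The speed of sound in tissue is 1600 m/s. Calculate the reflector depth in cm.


depth = c * t / 2
t = 179 us = 1.7900e-04 s
depth = 1600 * 1.7900e-04 / 2
depth = 0.1432 m = 14.32 cm


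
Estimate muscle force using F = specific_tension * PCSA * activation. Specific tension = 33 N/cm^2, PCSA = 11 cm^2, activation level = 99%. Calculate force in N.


F = sigma * PCSA * activation
F = 33 * 11 * 0.99
F = 359.4 N


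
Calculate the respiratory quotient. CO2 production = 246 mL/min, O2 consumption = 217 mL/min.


RQ = VCO2 / VO2
RQ = 246 / 217
RQ = 1.134


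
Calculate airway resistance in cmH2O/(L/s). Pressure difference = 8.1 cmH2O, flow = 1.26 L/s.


R = dP / flow
R = 8.1 / 1.26
R = 6.429 cmH2O/(L/s)


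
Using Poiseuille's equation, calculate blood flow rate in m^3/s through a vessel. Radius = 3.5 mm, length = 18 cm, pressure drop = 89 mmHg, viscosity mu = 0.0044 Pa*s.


Q = pi*r^4*dP / (8*mu*L)
r = 0.0035 m, L = 0.18 m
dP = 89 mmHg = 11865.658 Pa
Q = 8.8287e-04 m^3/s


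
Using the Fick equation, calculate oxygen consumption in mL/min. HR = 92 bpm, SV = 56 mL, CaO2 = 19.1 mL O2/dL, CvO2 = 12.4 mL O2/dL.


CO = HR*SV = 92*56/1000 = 5.152 L/min
a-v O2 diff = 19.1 - 12.4 = 6.7 mL/dL
VO2 = CO * (CaO2-CvO2) * 10 dL/L
VO2 = 5.152 * 6.7 * 10
VO2 = 345.2 mL/min


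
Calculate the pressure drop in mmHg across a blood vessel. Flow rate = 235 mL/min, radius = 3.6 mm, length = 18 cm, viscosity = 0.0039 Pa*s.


dP = 8*mu*L*Q / (pi*r^4)
Q = 235 mL/min = 3.91667e-06 m^3/s
dP = 41.6854 Pa = 41.6854 / 133.322 mmHg = 0.3127 mmHg


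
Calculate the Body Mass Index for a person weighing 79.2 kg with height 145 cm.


BMI = weight / height^2
height = 145 cm = 1.45 m
BMI = 79.2 / 1.45^2
BMI = 37.67 kg/m^2


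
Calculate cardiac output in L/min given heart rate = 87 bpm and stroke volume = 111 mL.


CO = HR * SV
CO = 87 * 111 / 1000
CO = 9.657 L/min


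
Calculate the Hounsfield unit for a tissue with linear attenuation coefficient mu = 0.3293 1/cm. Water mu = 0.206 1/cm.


HU = ((mu_tissue - mu_water) / mu_water) * 1000
HU = ((0.3293 - 0.206) / 0.206) * 1000
HU = 598.5


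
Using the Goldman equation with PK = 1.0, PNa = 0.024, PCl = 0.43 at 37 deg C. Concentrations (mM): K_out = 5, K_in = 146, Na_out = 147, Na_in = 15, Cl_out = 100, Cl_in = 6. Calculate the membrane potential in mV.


Vm = (RT/F)*ln((PK*Ko + PNa*Nao + PCl*Cli)/(PK*Ki + PNa*Nai + PCl*Clo))
Numer = 11.108, Denom = 189.36
Vm = -75.79 mV


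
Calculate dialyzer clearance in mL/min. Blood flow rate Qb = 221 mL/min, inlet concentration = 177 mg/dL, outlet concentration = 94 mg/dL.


K = Qb * (Cb_in - Cb_out) / Cb_in
K = 221 * (177 - 94) / 177
K = 103.6 mL/min


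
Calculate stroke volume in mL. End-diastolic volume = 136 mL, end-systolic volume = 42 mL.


SV = EDV - ESV
SV = 136 - 42
SV = 94 mL


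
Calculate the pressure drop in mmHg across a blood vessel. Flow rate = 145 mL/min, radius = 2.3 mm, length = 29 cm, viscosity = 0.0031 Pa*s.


dP = 8*mu*L*Q / (pi*r^4)
Q = 145 mL/min = 2.41667e-06 m^3/s
dP = 197.7 Pa = 197.7 / 133.322 mmHg = 1.483 mmHg


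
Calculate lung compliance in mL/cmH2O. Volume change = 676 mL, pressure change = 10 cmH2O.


C = dV / dP
C = 676 / 10
C = 67.6 mL/cmH2O


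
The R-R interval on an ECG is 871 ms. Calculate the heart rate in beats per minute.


HR = 60 / RR_interval(s)
RR = 871 ms = 0.871 s
HR = 60 / 0.871 = 68.89 bpm


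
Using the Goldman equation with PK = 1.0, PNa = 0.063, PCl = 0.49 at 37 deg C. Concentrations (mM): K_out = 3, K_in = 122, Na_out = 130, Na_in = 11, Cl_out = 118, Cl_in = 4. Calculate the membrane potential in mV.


Vm = (RT/F)*ln((PK*Ko + PNa*Nao + PCl*Cli)/(PK*Ki + PNa*Nai + PCl*Clo))
Numer = 13.15, Denom = 180.513
Vm = -70 mV


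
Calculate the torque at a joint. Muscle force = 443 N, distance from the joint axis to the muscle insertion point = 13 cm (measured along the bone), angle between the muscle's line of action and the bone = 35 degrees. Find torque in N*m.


Torque = F * d * sin(theta)   (moment arm = d*sin(theta))
d = 13 cm = 0.13 m
Torque = 443 * 0.13 * sin(35)
Torque = 33.03 N*m


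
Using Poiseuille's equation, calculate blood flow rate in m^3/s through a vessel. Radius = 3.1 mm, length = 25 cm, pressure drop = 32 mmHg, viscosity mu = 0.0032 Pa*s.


Q = pi*r^4*dP / (8*mu*L)
r = 0.0031 m, L = 0.25 m
dP = 32 mmHg = 4266.304 Pa
Q = 1.9341e-04 m^3/s


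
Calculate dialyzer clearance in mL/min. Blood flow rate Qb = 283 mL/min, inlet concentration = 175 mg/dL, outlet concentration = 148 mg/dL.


K = Qb * (Cb_in - Cb_out) / Cb_in
K = 283 * (175 - 148) / 175
K = 43.66 mL/min


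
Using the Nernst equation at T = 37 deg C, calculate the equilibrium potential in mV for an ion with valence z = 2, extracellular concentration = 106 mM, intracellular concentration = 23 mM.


E = (RT/(zF)) * ln(C_out/C_in)
T = 37 + 273.15 = 310.15 K
E = (8.314 * 310.15 / (2 * 96485)) * ln(106/23)
E = 20.42 mV
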